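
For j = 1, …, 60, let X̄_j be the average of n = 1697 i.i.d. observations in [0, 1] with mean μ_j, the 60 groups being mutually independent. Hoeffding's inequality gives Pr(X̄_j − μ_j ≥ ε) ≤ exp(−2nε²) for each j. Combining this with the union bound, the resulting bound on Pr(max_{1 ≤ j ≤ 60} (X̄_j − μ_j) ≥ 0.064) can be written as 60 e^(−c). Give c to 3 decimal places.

Union bound over the 60 events: Pr(max_{1 ≤ j ≤ 60} (X̄_j − μ_j) ≥ 0.064) ≤ 60·exp(−2nε²) = 60 exp(−2·1697·0.064²).
So c = 2·1697·0.064² = 13.9018.

13.902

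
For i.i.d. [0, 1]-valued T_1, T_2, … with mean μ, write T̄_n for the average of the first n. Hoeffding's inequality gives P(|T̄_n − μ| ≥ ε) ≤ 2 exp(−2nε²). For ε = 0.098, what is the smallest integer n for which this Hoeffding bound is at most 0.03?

219

Require 2·exp(−2nε²) ≤ 0.03, i.e. 2nε² ≥ ln(2/0.03) = 4.199705.
So n ≥ 4.199705 / (2·0.098²) = 218.644.
The smallest integer n is 219.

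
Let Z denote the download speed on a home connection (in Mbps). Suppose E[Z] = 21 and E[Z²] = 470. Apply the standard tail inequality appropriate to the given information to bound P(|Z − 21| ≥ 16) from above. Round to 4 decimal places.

0.1133

The first two moments determine the variance, so Chebyshev's inequality is the sharpest standard bound available.
Var(Z) = E[Z²] − (E[Z])² = 470 − 441 = 29.
Chebyshev's inequality: P(|Z − μ| ≥ t) ≤ Var(Z)/t² = 29/256 = 0.1133.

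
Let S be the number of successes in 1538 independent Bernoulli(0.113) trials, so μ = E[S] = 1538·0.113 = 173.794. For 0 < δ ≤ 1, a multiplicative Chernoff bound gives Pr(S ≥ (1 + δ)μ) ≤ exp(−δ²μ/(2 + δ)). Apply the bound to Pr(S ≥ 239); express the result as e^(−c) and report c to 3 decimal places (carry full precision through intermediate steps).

10.300

Write 239 = (1 + δ)μ, so δ = 239/173.794 − 1 = 0.3751913…
Then the exponent is δ²μ/(2 + δ) = (239 − μ)² / (μ·(2 + δ)) = 10.300107.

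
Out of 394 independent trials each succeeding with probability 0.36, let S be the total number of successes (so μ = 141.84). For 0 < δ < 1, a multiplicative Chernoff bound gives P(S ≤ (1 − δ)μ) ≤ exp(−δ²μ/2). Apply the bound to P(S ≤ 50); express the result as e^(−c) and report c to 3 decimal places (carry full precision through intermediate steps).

Write 50 = (1 − δ)μ, so δ = 1 − 50/141.84 = 0.6474901…
Then the exponent is δ²μ/2 = (μ − 50)²/(2μ) = 29.732747.

29.733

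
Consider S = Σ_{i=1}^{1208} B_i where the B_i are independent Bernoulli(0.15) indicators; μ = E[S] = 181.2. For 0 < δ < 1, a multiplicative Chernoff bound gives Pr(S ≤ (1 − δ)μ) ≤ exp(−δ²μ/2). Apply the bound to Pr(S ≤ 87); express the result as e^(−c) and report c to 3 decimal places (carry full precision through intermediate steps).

24.486

Write 87 = (1 − δ)μ, so δ = 1 − 87/181.2 = 0.5198675…
Then the exponent is δ²μ/2 = (μ − 87)²/(2μ) = 24.485762.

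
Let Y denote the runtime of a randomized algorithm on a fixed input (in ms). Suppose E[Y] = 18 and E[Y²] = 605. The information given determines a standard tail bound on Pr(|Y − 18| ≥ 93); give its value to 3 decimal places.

0.032

The first two moments determine the variance, so Chebyshev's inequality is the sharpest standard bound available.
Var(Y) = E[Y²] − (E[Y])² = 605 − 324 = 281.
Chebyshev's inequality: Pr(|Y − μ| ≥ t) ≤ Var(Y)/t² = 281/8649 = 0.0325.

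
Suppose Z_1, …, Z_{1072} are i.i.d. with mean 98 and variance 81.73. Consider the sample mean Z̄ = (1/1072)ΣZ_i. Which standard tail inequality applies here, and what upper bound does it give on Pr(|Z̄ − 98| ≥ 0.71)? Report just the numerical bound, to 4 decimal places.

0.1512

With mean and variance of each term known, Chebyshev's inequality bounds the deviation of the sum (or sample mean).
Var(Z̄) = Var(Z_i)/n = 81.73/1072 = 0.076241.
Chebyshev: Pr(|Z̄ − 98| ≥ 0.71) ≤ Var(Z̄)/(0.71)² = 81.73/(1072·0.71²) = 0.1512.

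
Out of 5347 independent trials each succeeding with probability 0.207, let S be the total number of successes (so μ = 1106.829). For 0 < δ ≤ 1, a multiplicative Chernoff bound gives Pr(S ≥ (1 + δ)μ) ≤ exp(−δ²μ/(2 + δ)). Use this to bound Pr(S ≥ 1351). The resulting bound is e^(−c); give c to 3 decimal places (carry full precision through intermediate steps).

24.257

Write 1351 = (1 + δ)μ, so δ = 1351/1106.829 − 1 = 0.2206041…
Then the exponent is δ²μ/(2 + δ) = (1351 − μ)² / (μ·(2 + δ)) = 24.256967.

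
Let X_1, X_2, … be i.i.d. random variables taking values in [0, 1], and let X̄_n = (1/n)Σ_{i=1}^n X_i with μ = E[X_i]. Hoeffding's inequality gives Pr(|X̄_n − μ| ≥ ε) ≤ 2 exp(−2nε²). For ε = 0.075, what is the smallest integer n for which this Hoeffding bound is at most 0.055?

320

Require 2·exp(−2nε²) ≤ 0.055, i.e. 2nε² ≥ ln(2/0.055) = 3.593569.
So n ≥ 3.593569 / (2·0.075²) = 319.428.
The smallest integer n is 320.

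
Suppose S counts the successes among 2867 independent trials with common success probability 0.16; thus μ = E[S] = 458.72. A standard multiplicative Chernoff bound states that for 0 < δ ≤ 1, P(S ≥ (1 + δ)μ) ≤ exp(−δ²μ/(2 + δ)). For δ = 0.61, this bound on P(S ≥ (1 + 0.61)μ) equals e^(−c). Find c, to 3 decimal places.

c = δ²μ/(2 + δ) = 0.61²·458.72/(2 + 0.61) = 65.3984.

65.398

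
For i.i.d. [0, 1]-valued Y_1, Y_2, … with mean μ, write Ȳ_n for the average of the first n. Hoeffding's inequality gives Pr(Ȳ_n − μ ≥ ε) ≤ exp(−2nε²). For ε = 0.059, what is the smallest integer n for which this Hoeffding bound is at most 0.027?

Require exp(−2nε²) ≤ 0.027, i.e. 2nε² ≥ ln(1/0.027) = 3.611918.
So n ≥ 3.611918 / (2·0.059²) = 518.805.
The smallest integer n is 519.

519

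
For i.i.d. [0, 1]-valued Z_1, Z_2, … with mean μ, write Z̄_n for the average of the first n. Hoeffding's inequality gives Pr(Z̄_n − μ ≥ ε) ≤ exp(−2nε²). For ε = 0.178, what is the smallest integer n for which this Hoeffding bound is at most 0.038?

Require exp(−2nε²) ≤ 0.038, i.e. 2nε² ≥ ln(1/0.038) = 3.270169.
So n ≥ 3.270169 / (2·0.178²) = 51.606.
The smallest integer n is 52.

52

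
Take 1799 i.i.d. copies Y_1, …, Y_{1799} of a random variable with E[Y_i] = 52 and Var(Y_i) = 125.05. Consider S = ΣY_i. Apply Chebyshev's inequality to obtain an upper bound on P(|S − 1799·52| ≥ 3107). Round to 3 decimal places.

Var(S) = n·Var(Y_i) = 1799·125.05 = 224964.95.
Chebyshev: P(|S − 1799·52| ≥ 3107) ≤ Var(S)/3107² = 224964.95/9653449 = 0.0233.

0.023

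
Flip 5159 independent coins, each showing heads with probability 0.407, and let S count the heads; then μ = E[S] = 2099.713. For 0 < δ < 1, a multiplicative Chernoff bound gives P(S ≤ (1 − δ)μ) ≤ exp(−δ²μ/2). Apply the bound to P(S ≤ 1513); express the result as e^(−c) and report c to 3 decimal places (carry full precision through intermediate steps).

81.971

Write 1513 = (1 − δ)μ, so δ = 1 − 1513/2099.713 = 0.2794253…
Then the exponent is δ²μ/2 = (μ − 1513)²/(2μ) = 81.971237.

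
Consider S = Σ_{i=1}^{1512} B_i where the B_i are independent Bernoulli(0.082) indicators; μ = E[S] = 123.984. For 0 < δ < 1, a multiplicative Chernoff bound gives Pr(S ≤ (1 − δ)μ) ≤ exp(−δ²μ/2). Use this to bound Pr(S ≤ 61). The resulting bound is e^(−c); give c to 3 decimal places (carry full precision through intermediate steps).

Write 61 = (1 − δ)μ, so δ = 1 − 61/123.984 = 0.508001…
Then the exponent is δ²μ/2 = (μ − 61)²/(2μ) = 15.997969.

15.998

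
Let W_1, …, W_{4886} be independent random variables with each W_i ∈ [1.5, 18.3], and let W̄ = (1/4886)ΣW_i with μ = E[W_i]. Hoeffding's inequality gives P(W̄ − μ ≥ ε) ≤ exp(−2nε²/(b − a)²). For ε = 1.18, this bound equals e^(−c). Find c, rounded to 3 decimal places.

48.209

c = 2nε²/(b − a)² = 2·4886·1.18² / 16.8² = 48.2091.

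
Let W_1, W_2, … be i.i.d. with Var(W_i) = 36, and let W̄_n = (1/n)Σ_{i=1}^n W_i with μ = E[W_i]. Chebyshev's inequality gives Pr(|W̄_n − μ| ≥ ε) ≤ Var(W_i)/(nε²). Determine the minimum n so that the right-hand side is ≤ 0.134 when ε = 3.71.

20

Require 36/(n·3.71²) ≤ 0.134, i.e. n ≥ 36/(0.134·3.71²) = 19.519.
The smallest integer n is 20.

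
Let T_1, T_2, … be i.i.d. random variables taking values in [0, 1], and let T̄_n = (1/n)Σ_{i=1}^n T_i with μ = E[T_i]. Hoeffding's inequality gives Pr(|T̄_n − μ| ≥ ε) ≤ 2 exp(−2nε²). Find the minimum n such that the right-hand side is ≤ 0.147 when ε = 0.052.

483

Require 2·exp(−2nε²) ≤ 0.147, i.e. 2nε² ≥ ln(2/0.147) = 2.610470.
So n ≥ 2.610470 / (2·0.052²) = 482.705.
The smallest integer n is 483.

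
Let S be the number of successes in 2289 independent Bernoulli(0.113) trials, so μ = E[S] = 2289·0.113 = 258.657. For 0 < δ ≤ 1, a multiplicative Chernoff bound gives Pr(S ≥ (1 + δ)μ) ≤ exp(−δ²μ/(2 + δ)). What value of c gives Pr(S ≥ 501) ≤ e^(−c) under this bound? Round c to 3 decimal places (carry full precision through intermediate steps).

Write 501 = (1 + δ)μ, so δ = 501/258.657 − 1 = 0.9369281…
Then the exponent is δ²μ/(2 + δ) = (501 − μ)² / (μ·(2 + δ)) = 77.311378.

77.311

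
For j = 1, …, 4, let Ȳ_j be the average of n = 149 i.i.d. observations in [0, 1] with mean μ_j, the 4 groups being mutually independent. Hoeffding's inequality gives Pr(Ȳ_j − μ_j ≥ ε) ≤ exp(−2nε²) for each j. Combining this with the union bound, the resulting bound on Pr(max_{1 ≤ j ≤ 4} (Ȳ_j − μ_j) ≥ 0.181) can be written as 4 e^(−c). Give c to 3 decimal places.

9.763

Union bound over the 4 events: Pr(max_{1 ≤ j ≤ 4} (Ȳ_j − μ_j) ≥ 0.181) ≤ 4·exp(−2nε²) = 4 exp(−2·149·0.181²).
So c = 2·149·0.181² = 9.7628.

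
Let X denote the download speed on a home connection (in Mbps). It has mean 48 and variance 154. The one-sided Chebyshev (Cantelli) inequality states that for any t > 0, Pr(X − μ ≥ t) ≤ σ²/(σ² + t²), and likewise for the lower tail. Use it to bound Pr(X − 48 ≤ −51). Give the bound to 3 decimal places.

0.056

Here σ² = 154 and t = 51, so σ² + t² = 2755.
Cantelli's bound: 154/2755 = 0.0559.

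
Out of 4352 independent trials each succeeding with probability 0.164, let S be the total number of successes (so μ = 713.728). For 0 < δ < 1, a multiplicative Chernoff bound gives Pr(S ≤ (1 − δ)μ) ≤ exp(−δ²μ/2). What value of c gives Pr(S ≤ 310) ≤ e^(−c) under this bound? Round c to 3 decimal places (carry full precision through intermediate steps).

114.187

Write 310 = (1 − δ)μ, so δ = 1 − 310/713.728 = 0.5656609…
Then the exponent is δ²μ/2 = (μ − 310)²/(2μ) = 114.186565.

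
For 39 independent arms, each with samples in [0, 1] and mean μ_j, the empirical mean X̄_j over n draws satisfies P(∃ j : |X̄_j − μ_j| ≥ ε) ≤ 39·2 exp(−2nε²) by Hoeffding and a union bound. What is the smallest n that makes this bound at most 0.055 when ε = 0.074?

Need 2·39·exp(−2nε²) ≤ 0.055, i.e. exp(−2nε²) ≤ 0.055/78.
So 2nε² ≥ ln(78/0.055) = 7.257131.
Hence n ≥ 7.257131/(2·0.074²) = 662.631.
The smallest integer n is 663.

663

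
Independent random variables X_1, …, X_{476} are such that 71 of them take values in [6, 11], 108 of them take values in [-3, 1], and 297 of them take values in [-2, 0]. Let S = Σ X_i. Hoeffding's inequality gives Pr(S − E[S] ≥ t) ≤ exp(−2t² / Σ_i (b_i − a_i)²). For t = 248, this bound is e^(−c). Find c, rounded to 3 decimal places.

26.222

Σ(b_i − a_i)² = 71·5² + 108·4² + 297·2² = 4691.
c = 2t² / 4691 = 2·248² / 4691 = 26.2221.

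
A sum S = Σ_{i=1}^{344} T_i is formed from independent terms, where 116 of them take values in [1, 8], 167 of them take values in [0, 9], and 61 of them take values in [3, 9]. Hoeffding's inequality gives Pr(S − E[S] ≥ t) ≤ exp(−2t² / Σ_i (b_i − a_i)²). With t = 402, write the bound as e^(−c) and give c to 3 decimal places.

Σ(b_i − a_i)² = 116·7² + 167·9² + 61·6² = 21407.
c = 2t² / 21407 = 2·402² / 21407 = 15.0982.

15.098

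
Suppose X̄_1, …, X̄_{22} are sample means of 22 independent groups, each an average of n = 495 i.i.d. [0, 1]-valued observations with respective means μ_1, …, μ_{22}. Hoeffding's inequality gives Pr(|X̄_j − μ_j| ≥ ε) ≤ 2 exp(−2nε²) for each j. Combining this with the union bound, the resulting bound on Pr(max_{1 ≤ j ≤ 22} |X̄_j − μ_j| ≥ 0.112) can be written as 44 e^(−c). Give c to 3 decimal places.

12.419

Union bound over the 22 events: Pr(max_{1 ≤ j ≤ 22} |X̄_j − μ_j| ≥ 0.112) ≤ 22·2·exp(−2nε²) = 44 exp(−2·495·0.112²).
So c = 2·495·0.112² = 12.4186.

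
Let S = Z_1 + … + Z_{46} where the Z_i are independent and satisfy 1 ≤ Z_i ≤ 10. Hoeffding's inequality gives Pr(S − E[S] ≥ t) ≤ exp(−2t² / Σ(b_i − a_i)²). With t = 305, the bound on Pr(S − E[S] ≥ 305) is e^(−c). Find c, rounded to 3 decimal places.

49.933

Σ(b_i − a_i)² = 46·(9)² = 3726.
c = 2t²/3726 = 2·305²/3726 = 49.9329.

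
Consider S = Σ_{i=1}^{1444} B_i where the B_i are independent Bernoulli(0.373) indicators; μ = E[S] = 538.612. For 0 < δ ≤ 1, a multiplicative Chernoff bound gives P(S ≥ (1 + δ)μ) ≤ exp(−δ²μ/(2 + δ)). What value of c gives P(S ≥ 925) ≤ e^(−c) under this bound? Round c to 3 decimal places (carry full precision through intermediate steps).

Write 925 = (1 + δ)μ, so δ = 925/538.612 − 1 = 0.7173773…
Then the exponent is δ²μ/(2 + δ) = (925 − μ)² / (μ·(2 + δ)) = 102.004962.

102.005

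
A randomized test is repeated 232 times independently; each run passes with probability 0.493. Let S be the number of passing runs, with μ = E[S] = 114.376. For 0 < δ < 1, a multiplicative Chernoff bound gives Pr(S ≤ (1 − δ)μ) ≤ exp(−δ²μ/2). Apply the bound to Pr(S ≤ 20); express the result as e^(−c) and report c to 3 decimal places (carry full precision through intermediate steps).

38.937

Write 20 = (1 − δ)μ, so δ = 1 − 20/114.376 = 0.8251381…
Then the exponent is δ²μ/2 = (μ − 20)²/(2μ) = 38.936619.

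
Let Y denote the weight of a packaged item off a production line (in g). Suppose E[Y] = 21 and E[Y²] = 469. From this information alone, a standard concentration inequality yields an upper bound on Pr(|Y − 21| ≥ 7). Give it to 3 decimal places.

0.571

The first two moments determine the variance, so Chebyshev's inequality is the sharpest standard bound available.
Var(Y) = E[Y²] − (E[Y])² = 469 − 441 = 28.
Chebyshev's inequality: Pr(|Y − μ| ≥ t) ≤ Var(Y)/t² = 28/49 = 0.5714.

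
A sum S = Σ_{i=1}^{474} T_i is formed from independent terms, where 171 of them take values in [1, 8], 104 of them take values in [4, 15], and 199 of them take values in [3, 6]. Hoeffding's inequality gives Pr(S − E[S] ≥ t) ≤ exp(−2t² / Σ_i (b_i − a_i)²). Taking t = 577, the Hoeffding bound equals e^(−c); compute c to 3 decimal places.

29.263

Σ(b_i − a_i)² = 171·7² + 104·11² + 199·3² = 22754.
c = 2t² / 22754 = 2·577² / 22754 = 29.2633.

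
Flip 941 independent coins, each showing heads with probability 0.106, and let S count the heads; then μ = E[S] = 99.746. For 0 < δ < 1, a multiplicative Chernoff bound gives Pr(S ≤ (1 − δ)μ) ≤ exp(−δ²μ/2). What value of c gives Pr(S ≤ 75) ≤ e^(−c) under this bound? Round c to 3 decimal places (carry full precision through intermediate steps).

3.070

Write 75 = (1 − δ)μ, so δ = 1 − 75/99.746 = 0.2480901…
Then the exponent is δ²μ/2 = (μ − 75)²/(2μ) = 3.069619.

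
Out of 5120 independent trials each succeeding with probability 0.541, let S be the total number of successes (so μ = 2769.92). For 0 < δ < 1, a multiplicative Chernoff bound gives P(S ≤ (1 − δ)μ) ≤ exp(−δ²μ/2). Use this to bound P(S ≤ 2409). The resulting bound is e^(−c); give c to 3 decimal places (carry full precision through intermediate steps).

23.514

Write 2409 = (1 − δ)μ, so δ = 1 − 2409/2769.92 = 0.1302998…
Then the exponent is δ²μ/2 = (μ − 2409)²/(2μ) = 23.513900.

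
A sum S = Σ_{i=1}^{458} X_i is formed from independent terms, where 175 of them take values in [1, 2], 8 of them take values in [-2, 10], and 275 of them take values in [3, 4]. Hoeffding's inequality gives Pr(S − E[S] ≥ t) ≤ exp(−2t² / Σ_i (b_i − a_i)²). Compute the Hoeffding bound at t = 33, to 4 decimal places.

Σ(b_i − a_i)² = 175·1² + 8·12² + 275·1² = 1602.
Exponent = 2·33² / 1602 = 1.35955.
Bound = exp(−1.35955) = 0.25678.

0.2568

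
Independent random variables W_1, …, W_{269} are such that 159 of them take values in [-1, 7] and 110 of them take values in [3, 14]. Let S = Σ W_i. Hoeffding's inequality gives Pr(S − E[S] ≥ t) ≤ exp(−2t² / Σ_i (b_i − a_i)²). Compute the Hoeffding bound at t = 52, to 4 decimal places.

0.7943

Σ(b_i − a_i)² = 159·8² + 110·11² = 23486.
Exponent = 2·52² / 23486 = 0.23026.
Bound = exp(−0.23026) = 0.79432.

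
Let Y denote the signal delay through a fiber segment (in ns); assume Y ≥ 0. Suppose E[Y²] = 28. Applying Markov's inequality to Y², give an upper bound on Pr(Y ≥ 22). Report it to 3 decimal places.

0.058

Since Y ≥ 0, the event {Y ≥ 22} is the same as {Y² ≥ 484}.
Markov's inequality applied to Y² gives Pr(Y² ≥ 484) ≤ E[Y²]/484 = 28/484 = 0.0579.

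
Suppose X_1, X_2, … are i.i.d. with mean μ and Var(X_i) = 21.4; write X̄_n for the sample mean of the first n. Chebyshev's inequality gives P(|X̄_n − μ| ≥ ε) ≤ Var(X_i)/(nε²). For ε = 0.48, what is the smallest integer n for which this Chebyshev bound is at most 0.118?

788

Require 21.4/(n·0.48²) ≤ 0.118, i.e. n ≥ 21.4/(0.118·0.48²) = 787.135.
The smallest integer n is 788.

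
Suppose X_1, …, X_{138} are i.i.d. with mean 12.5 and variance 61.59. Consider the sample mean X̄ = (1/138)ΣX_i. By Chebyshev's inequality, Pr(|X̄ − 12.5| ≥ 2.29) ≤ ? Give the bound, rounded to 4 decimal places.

Var(X̄) = Var(X_i)/n = 61.59/138 = 0.4463.
Chebyshev: Pr(|X̄ − 12.5| ≥ 2.29) ≤ Var(X̄)/(2.29)² = 61.59/(138·2.29²) = 0.0851.

0.0851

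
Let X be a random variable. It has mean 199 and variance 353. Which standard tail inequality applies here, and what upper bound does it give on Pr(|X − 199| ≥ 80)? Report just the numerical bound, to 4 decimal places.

0.0552

Mean and variance are known, so Chebyshev's inequality applies.
Chebyshev: Pr(|X − μ| ≥ t) ≤ Var(X)/t².
Bound = 353 / 6400 = 0.0552.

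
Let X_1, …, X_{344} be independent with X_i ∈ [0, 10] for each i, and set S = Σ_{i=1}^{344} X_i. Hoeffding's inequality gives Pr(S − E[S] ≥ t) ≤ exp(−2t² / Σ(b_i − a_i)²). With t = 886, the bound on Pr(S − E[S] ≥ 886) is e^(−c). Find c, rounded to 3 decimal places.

Σ(b_i − a_i)² = 344·(10)² = 34400.
c = 2t²/34400 = 2·886²/34400 = 45.6393.

45.639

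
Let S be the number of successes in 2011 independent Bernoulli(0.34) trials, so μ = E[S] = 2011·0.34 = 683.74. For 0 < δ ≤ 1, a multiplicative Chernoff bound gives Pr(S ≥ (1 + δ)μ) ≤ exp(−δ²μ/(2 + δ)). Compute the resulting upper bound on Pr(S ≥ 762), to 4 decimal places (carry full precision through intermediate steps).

Write 762 = (1 + δ)μ, so δ = 762/683.74 − 1 = 0.1144587…
Then the exponent is δ²μ/(2 + δ) = (762 − μ)² / (μ·(2 + δ)) = 4.236327.
Bound = exp(−4.236327) = 0.01446.

0.0145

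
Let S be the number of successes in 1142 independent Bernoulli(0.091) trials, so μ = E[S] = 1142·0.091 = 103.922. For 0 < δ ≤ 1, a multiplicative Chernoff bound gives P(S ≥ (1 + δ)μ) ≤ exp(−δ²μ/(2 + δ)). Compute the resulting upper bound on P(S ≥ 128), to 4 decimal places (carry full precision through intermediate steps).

Write 128 = (1 + δ)μ, so δ = 128/103.922 − 1 = 0.231693…
Then the exponent is δ²μ/(2 + δ) = (128 − μ)² / (μ·(2 + δ)) = 2.499763.
Bound = exp(−2.499763) = 0.08210.

0.0821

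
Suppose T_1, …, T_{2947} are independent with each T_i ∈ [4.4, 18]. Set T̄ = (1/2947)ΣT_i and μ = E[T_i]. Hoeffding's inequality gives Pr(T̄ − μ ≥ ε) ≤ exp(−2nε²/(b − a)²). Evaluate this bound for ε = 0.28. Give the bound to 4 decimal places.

0.0822

Exponent: 2nε²/(b − a)² = 2·2947·0.28² / 13.6² = 2.49832.
Bound = exp(−2.49832) = 0.08222.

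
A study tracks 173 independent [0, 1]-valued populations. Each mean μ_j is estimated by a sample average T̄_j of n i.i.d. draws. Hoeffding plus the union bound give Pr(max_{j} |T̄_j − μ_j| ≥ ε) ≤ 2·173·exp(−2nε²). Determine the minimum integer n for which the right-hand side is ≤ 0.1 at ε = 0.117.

Need 2·173·exp(−2nε²) ≤ 0.1, i.e. exp(−2nε²) ≤ 0.1/346.
So 2nε² ≥ ln(346/0.1) = 8.149024.
Hence n ≥ 8.149024/(2·0.117²) = 297.649.
The smallest integer n is 298.

298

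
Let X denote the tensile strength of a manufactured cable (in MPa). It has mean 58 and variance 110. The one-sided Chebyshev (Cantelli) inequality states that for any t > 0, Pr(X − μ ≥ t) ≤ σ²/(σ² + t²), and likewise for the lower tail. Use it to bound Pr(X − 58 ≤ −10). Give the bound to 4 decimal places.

0.5238

Here σ² = 110 and t = 10, so σ² + t² = 210.
Cantelli's bound: 110/210 = 0.5238.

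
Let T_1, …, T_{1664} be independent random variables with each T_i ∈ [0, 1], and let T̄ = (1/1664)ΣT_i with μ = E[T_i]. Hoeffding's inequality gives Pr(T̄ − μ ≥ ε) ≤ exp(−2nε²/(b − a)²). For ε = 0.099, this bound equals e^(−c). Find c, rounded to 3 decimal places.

32.618

c = 2nε²/(b − a)² = 2·1664·0.099² / 1² = 32.6177.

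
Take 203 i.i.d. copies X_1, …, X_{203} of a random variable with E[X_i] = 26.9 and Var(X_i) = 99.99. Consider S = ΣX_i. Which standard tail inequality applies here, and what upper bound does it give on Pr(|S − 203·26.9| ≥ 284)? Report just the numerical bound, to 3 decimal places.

With mean and variance of each term known, Chebyshev's inequality bounds the deviation of the sum (or sample mean).
Var(S) = n·Var(X_i) = 203·99.99 = 20297.97.
Chebyshev: Pr(|S − 203·26.9| ≥ 284) ≤ Var(S)/284² = 20297.97/80656 = 0.2517.

0.252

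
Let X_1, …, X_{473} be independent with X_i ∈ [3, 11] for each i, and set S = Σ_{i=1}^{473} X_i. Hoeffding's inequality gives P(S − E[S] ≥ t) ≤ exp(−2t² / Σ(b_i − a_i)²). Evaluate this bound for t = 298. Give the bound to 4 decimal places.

Σ(b_i − a_i)² = 473·(8)² = 30272.
Exponent = 2·298²/30272 = 5.8671.
Bound = exp(−5.8671) = 0.00283.

0.0028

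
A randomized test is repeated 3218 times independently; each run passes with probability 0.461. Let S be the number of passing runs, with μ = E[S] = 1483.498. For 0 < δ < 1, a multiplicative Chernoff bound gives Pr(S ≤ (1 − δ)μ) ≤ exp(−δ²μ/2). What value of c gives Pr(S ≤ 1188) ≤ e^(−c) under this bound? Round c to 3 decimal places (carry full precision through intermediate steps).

Write 1188 = (1 − δ)μ, so δ = 1 − 1188/1483.498 = 0.19919…
Then the exponent is δ²μ/2 = (μ − 1188)²/(2μ) = 29.430127.

29.430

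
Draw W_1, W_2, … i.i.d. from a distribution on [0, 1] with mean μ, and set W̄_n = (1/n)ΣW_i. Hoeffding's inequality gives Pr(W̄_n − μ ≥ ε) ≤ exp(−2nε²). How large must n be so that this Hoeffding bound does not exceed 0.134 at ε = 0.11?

84

Require exp(−2nε²) ≤ 0.134, i.e. 2nε² ≥ ln(1/0.134) = 2.009915.
So n ≥ 2.009915 / (2·0.11²) = 83.054.
The smallest integer n is 84.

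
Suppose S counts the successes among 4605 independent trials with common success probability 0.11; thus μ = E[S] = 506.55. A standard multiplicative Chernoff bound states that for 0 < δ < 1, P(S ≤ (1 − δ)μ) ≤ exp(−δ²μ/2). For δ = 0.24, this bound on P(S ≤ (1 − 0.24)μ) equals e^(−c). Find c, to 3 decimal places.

14.589

c = δ²μ/2 = 0.24²·506.55/2 = 14.5886.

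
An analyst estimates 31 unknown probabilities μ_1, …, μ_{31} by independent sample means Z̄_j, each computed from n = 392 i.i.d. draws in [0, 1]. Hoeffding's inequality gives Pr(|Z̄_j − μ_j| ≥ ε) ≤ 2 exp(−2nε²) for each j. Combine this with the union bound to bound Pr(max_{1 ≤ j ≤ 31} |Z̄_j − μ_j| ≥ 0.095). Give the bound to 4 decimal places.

Per-experiment Hoeffding bound: 2·exp(−2·392·0.095²) = 2·exp(−7.07560) = 0.001691.
Union bound over 31 events: 31·0.001691 = 0.05242.

0.0524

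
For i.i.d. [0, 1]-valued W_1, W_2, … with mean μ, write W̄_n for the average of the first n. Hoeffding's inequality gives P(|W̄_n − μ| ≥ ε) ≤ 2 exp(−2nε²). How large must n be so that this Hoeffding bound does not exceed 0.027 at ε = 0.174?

72

Require 2·exp(−2nε²) ≤ 0.027, i.e. 2nε² ≥ ln(2/0.027) = 4.305066.
So n ≥ 4.305066 / (2·0.174²) = 71.097.
The smallest integer n is 72.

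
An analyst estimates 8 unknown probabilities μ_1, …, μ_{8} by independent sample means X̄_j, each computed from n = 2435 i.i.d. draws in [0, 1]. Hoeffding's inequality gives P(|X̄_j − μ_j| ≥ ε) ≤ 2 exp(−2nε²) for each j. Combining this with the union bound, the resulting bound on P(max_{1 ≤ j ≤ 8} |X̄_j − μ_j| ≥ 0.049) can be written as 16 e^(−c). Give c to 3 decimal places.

Union bound over the 8 events: P(max_{1 ≤ j ≤ 8} |X̄_j − μ_j| ≥ 0.049) ≤ 8·2·exp(−2nε²) = 16 exp(−2·2435·0.049²).
So c = 2·2435·0.049² = 11.6929.

11.693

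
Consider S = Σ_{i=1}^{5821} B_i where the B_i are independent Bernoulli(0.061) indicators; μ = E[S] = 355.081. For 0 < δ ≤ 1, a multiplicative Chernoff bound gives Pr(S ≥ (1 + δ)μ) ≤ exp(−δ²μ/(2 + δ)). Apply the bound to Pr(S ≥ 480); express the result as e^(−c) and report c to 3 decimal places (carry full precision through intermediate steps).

Write 480 = (1 + δ)μ, so δ = 480/355.081 − 1 = 0.3518042…
Then the exponent is δ²μ/(2 + δ) = (480 − μ)² / (μ·(2 + δ)) = 18.686519.

18.687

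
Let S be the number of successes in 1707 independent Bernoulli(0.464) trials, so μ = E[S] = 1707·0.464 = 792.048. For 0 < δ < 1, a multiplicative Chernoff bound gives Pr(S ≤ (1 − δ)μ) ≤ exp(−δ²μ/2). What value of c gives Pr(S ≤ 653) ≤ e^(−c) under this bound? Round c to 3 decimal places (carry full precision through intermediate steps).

Write 653 = (1 − δ)μ, so δ = 1 − 653/792.048 = 0.175555…
Then the exponent is δ²μ/2 = (μ − 653)²/(2μ) = 12.205287.

12.205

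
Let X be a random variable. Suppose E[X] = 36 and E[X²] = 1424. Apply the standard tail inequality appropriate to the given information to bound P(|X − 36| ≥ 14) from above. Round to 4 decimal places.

0.6531

The first two moments determine the variance, so Chebyshev's inequality is the sharpest standard bound available.
Var(X) = E[X²] − (E[X])² = 1424 − 1296 = 128.
Chebyshev's inequality: P(|X − μ| ≥ t) ≤ Var(X)/t² = 128/196 = 0.6531.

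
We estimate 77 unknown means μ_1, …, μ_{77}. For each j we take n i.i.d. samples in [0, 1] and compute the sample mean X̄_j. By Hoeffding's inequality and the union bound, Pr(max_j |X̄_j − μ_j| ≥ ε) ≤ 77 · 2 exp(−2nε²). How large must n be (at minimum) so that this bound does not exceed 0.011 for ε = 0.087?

Need 2·77·exp(−2nε²) ≤ 0.011, i.e. exp(−2nε²) ≤ 0.011/154.
So 2nε² ≥ ln(154/0.011) = 9.546813.
Hence n ≥ 9.546813/(2·0.087²) = 630.652.
The smallest integer n is 631.

631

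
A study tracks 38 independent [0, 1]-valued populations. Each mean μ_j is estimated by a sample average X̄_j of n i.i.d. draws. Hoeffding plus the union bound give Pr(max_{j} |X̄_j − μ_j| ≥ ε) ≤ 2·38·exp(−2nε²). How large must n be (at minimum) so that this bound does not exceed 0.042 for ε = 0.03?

4168

Need 2·38·exp(−2nε²) ≤ 0.042, i.e. exp(−2nε²) ≤ 0.042/76.
So 2nε² ≥ ln(76/0.042) = 7.500819.
Hence n ≥ 7.500819/(2·0.03²) = 4167.122.
The smallest integer n is 4168.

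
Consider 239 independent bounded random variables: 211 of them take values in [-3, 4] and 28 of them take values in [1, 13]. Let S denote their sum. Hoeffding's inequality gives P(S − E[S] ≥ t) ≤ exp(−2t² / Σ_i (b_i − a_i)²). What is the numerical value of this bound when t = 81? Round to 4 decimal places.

0.4013

Σ(b_i − a_i)² = 211·7² + 28·12² = 14371.
Exponent = 2·81² / 14371 = 0.91309.
Bound = exp(−0.91309) = 0.40128.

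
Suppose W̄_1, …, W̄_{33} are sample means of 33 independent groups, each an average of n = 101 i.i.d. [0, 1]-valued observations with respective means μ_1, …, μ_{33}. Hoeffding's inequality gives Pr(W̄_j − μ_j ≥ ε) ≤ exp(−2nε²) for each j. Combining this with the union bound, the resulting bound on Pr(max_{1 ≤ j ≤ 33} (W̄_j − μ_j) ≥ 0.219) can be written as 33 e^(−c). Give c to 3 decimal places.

Union bound over the 33 events: Pr(max_{1 ≤ j ≤ 33} (W̄_j − μ_j) ≥ 0.219) ≤ 33·exp(−2nε²) = 33 exp(−2·101·0.219²).
So c = 2·101·0.219² = 9.6881.

9.688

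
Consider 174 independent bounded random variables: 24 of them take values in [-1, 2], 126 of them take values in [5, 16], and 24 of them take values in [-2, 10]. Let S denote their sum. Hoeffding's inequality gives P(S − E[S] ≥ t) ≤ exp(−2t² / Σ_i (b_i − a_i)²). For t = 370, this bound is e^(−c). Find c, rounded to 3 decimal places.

14.473

Σ(b_i − a_i)² = 24·3² + 126·11² + 24·12² = 18918.
c = 2t² / 18918 = 2·370² / 18918 = 14.4730.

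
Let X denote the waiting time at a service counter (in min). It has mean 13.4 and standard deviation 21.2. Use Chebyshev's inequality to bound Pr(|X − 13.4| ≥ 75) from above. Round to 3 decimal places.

Chebyshev: Pr(|X − μ| ≥ t) ≤ Var(X)/t².
Var(X) = σ² = 21.2² = 449.44.
Bound = 449.44 / 5625 = 0.0799.

0.080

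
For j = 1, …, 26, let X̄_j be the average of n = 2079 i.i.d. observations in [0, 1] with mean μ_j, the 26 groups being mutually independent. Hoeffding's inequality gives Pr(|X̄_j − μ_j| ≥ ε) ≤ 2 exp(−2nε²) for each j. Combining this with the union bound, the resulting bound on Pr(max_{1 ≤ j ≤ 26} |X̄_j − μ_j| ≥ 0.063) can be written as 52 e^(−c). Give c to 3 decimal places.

16.503

Union bound over the 26 events: Pr(max_{1 ≤ j ≤ 26} |X̄_j − μ_j| ≥ 0.063) ≤ 26·2·exp(−2nε²) = 52 exp(−2·2079·0.063²).
So c = 2·2079·0.063² = 16.5031.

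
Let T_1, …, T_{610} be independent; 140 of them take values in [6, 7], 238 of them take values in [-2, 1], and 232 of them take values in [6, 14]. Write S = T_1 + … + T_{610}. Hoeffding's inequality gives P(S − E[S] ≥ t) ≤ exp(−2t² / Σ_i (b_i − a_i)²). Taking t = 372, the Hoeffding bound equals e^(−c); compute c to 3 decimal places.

16.157

Σ(b_i − a_i)² = 140·1² + 238·3² + 232·8² = 17130.
c = 2t² / 17130 = 2·372² / 17130 = 16.1569.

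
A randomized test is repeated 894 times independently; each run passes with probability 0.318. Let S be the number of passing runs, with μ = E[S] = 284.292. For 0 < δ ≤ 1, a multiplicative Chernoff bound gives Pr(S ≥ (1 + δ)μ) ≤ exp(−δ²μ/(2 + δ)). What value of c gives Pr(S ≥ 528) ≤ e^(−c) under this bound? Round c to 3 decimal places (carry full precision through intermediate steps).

Write 528 = (1 + δ)μ, so δ = 528/284.292 − 1 = 0.8572454…
Then the exponent is δ²μ/(2 + δ) = (528 − μ)² / (μ·(2 + δ)) = 73.118521.

73.119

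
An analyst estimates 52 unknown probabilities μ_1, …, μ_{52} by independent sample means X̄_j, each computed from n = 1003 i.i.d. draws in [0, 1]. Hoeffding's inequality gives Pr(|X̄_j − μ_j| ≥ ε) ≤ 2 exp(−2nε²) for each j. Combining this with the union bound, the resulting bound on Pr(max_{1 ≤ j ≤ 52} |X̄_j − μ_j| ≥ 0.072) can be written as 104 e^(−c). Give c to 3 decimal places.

Union bound over the 52 events: Pr(max_{1 ≤ j ≤ 52} |X̄_j − μ_j| ≥ 0.072) ≤ 52·2·exp(−2nε²) = 104 exp(−2·1003·0.072²).
So c = 2·1003·0.072² = 10.3991.

10.399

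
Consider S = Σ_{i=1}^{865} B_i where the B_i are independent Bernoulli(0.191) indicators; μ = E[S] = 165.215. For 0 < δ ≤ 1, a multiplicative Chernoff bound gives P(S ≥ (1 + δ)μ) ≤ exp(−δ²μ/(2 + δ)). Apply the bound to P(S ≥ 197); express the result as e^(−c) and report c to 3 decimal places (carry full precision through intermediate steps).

Write 197 = (1 + δ)μ, so δ = 197/165.215 − 1 = 0.1923857…
Then the exponent is δ²μ/(2 + δ) = (197 − μ)² / (μ·(2 + δ)) = 2.789189.

2.789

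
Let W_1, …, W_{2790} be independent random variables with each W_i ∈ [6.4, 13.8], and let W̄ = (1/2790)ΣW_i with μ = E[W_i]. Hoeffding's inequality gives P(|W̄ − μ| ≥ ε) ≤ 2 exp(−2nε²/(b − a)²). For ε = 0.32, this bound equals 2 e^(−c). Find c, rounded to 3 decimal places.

10.434

c = 2nε²/(b − a)² = 2·2790·0.32² / 7.4² = 10.4345.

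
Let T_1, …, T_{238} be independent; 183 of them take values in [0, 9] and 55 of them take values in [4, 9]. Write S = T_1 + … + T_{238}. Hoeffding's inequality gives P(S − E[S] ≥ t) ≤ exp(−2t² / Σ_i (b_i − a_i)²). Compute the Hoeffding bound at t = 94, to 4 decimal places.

Σ(b_i − a_i)² = 183·9² + 55·5² = 16198.
Exponent = 2·94² / 16198 = 1.09100.
Bound = exp(−1.09100) = 0.33588.

0.3359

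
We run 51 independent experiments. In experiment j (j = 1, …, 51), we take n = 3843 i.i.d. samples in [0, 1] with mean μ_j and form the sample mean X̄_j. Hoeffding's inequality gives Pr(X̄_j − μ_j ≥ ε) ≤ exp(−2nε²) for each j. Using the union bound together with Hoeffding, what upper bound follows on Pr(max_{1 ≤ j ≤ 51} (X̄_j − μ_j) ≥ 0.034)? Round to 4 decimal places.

0.0071

Per-experiment Hoeffding bound: exp(−2·3843·0.034²) = exp(−8.88502) = 0.00013845.
Union bound over 51 events: 51·0.00013845 = 0.00706.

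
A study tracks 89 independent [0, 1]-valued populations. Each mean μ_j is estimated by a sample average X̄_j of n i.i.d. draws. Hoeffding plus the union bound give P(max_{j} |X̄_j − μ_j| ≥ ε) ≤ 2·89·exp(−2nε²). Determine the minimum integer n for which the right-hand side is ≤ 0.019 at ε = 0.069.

961

Need 2·89·exp(−2nε²) ≤ 0.019, i.e. exp(−2nε²) ≤ 0.019/178.
So 2nε² ≥ ln(178/0.019) = 9.145100.
Hence n ≥ 9.145100/(2·0.069²) = 960.418.
The smallest integer n is 961.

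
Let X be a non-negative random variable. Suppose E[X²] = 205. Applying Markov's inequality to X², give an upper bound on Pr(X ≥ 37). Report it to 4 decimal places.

Since X ≥ 0, the event {X ≥ 37} is the same as {X² ≥ 1369}.
Markov's inequality applied to X² gives Pr(X² ≥ 1369) ≤ E[X²]/1369 = 205/1369 = 0.1497.

0.1497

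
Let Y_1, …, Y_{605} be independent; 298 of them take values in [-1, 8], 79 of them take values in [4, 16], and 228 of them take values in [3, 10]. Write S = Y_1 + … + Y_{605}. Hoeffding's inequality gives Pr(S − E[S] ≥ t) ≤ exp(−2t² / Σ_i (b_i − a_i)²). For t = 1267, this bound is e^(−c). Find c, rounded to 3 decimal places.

Σ(b_i − a_i)² = 298·9² + 79·12² + 228·7² = 46686.
c = 2t² / 46686 = 2·1267² / 46686 = 68.7696.

68.770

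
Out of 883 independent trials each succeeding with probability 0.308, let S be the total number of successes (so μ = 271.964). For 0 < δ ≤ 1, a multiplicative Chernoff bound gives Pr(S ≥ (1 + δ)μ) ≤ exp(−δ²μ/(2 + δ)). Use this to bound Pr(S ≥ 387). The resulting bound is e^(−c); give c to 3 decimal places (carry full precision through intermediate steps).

20.082

Write 387 = (1 + δ)μ, so δ = 387/271.964 − 1 = 0.4229825…
Then the exponent is δ²μ/(2 + δ) = (387 − μ)² / (μ·(2 + δ)) = 20.081949.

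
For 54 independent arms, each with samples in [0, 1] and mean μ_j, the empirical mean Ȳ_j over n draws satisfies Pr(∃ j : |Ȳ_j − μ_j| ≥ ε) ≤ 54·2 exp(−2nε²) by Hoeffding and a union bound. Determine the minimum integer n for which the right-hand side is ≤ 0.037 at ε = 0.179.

125

Need 2·54·exp(−2nε²) ≤ 0.037, i.e. exp(−2nε²) ≤ 0.037/108.
So 2nε² ≥ ln(108/0.037) = 7.978969.
Hence n ≥ 7.978969/(2·0.179²) = 124.512.
The smallest integer n is 125.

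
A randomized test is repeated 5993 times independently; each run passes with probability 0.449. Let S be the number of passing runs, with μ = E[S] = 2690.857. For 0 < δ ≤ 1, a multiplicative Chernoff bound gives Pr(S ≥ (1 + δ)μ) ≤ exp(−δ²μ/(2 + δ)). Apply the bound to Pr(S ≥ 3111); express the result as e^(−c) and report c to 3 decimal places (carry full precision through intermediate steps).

Write 3111 = (1 + δ)μ, so δ = 3111/2690.857 − 1 = 0.1561372…
Then the exponent is δ²μ/(2 + δ) = (3111 − μ)² / (μ·(2 + δ)) = 30.424766.

30.425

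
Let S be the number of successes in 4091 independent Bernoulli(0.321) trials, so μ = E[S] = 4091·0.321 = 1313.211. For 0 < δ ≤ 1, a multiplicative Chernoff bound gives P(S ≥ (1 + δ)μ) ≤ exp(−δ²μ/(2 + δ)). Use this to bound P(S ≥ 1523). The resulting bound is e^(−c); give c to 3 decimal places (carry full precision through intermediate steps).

Write 1523 = (1 + δ)μ, so δ = 1523/1313.211 − 1 = 0.1597527…
Then the exponent is δ²μ/(2 + δ) = (1523 − μ)² / (μ·(2 + δ)) = 15.517683.

15.518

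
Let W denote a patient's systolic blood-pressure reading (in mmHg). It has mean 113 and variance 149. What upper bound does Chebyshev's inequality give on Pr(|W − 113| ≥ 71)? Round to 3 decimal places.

0.030

Chebyshev: Pr(|W − μ| ≥ t) ≤ Var(W)/t².
Bound = 149 / 5041 = 0.0296.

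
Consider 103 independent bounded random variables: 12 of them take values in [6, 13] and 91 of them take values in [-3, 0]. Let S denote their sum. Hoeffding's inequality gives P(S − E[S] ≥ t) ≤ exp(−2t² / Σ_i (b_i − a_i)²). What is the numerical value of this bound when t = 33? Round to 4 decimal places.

Σ(b_i − a_i)² = 12·7² + 91·3² = 1407.
Exponent = 2·33² / 1407 = 1.54797.
Bound = exp(−1.54797) = 0.21268.

0.2127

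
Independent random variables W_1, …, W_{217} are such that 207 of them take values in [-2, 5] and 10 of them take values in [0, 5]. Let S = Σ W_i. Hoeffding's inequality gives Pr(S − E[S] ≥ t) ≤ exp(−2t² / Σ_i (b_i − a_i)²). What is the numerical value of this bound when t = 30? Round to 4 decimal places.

0.8410

Σ(b_i − a_i)² = 207·7² + 10·5² = 10393.
Exponent = 2·30² / 10393 = 0.17319.
Bound = exp(−0.17319) = 0.84097.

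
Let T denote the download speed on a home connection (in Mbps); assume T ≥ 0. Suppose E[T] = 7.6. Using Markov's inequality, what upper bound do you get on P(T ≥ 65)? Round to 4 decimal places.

0.1169

Markov's inequality: for a non-negative random variable, P(T ≥ a) ≤ E[T]/a.
Here E[T] = 7.6 and a = 65, so the bound is 7.6/65 = 0.1169.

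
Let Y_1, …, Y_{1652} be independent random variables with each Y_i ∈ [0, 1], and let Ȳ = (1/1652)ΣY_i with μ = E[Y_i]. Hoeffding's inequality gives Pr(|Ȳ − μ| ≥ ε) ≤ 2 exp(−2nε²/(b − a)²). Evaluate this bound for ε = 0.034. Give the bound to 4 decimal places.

0.0439

Exponent: 2nε²/(b − a)² = 2·1652·0.034² / 1² = 3.81942.
Bound = 2·exp(−3.81942) = 0.04388.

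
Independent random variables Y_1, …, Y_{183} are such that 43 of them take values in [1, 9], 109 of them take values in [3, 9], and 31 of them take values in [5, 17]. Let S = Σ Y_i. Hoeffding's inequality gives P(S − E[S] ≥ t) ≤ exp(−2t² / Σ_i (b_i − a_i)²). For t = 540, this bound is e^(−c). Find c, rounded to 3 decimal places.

52.352

Σ(b_i − a_i)² = 43·8² + 109·6² + 31·12² = 11140.
c = 2t² / 11140 = 2·540² / 11140 = 52.3519.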